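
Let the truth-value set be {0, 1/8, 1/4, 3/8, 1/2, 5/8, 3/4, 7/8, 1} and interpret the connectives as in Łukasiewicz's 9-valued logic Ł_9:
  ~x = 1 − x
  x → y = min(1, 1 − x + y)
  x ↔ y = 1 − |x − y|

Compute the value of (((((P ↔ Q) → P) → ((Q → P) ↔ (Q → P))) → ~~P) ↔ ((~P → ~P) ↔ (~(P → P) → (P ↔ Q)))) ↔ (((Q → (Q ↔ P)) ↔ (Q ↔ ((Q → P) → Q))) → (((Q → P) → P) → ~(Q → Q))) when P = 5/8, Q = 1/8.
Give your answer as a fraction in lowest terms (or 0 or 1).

3/4

P ↔ Q = 5/8 ↔ 1/8 = 1/2
(P ↔ Q) → P = 1/2 → 5/8 = 1
Q → P = 1/8 → 5/8 = 1
Q → P = 1/8 → 5/8 = 1
(Q → P) ↔ (Q → P) = 1 ↔ 1 = 1
((P ↔ Q) → P) → ((Q → P) ↔ (Q → P)) = 1 → 1 = 1
~P = ~5/8 = 3/8
~~P = ~3/8 = 5/8
(((P ↔ Q) → P) → ((Q → P) ↔ (Q → P))) → ~~P = 1 → 5/8 = 5/8
~P = ~5/8 = 3/8
~P = ~5/8 = 3/8
~P → ~P = 3/8 → 3/8 = 1
P → P = 5/8 → 5/8 = 1
~(P → P) = ~1 = 0
P ↔ Q = 5/8 ↔ 1/8 = 1/2
~(P → P) → (P ↔ Q) = 0 → 1/2 = 1
(~P → ~P) ↔ (~(P → P) → (P ↔ Q)) = 1 ↔ 1 = 1
((((P ↔ Q) → P) → ((Q → P) ↔ (Q → P))) → ~~P) ↔ ((~P → ~P) ↔ (~(P → P) → (P ↔ Q))) = 5/8 ↔ 1 = 5/8
Q ↔ P = 1/8 ↔ 5/8 = 1/2
Q → (Q ↔ P) = 1/8 → 1/2 = 1
Q → P = 1/8 → 5/8 = 1
(Q → P) → Q = 1 → 1/8 = 1/8
Q ↔ ((Q → P) → Q) = 1/8 ↔ 1/8 = 1
(Q → (Q ↔ P)) ↔ (Q ↔ ((Q → P) → Q)) = 1 ↔ 1 = 1
Q → P = 1/8 → 5/8 = 1
(Q → P) → P = 1 → 5/8 = 5/8
Q → Q = 1/8 → 1/8 = 1
~(Q → Q) = ~1 = 0
((Q → P) → P) → ~(Q → Q) = 5/8 → 0 = 3/8
((Q → (Q ↔ P)) ↔ (Q ↔ ((Q → P) → Q))) → (((Q → P) → P) → ~(Q → Q)) = 1 → 3/8 = 3/8
(((((P ↔ Q) → P) → ((Q → P) ↔ (Q → P))) → ~~P) ↔ ((~P → ~P) ↔ (~(P → P) → (P ↔ Q)))) ↔ (((Q → (Q ↔ P)) ↔ (Q ↔ ((Q → P) → Q))) → (((Q → P) → P) → ~(Q → Q))) = 5/8 ↔ 3/8 = 3/4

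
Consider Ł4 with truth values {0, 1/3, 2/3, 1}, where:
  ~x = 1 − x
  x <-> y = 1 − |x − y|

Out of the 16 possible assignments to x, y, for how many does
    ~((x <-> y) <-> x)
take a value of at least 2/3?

x = 0, y = 0 ↦ 1  ≥
x = 0, y = 1/3 ↦ 2/3  ≥
x = 0, y = 2/3 ↦ 1/3  <
x = 0, y = 1 ↦ 0  <
x = 1/3, y = 0 ↦ 1/3  <
x = 1/3, y = 1/3 ↦ 2/3  ≥
x = 1/3, y = 2/3 ↦ 1/3  <
x = 1/3, y = 1 ↦ 0  <
x = 2/3, y = 0 ↦ 1/3  <
x = 2/3, y = 1/3 ↦ 0  <
x = 2/3, y = 2/3 ↦ 1/3  <
x = 2/3, y = 1 ↦ 0  <
x = 1, y = 0 ↦ 1  ≥
x = 1, y = 1/3 ↦ 2/3  ≥
x = 1, y = 2/3 ↦ 1/3  <
x = 1, y = 1 ↦ 0  <
So 5 of the 16 assignments meet the threshold.

5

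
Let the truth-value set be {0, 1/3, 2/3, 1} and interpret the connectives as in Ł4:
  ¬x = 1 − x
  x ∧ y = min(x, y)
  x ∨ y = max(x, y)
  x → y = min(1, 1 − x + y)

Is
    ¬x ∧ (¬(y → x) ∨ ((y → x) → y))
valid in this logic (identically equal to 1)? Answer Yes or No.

No

Counterexample: take x = 0, y = 0.
¬x = ¬0 = 1
y → x = 0 → 0 = 1
¬(y → x) = ¬1 = 0
y → x = 0 → 0 = 1
(y → x) → y = 1 → 0 = 0
¬(y → x) ∨ ((y → x) → y) = 0 ∨ 0 = 0
¬x ∧ (¬(y → x) ∨ ((y → x) → y)) = 1 ∧ 0 = 0
This gives 0 ≠ 1.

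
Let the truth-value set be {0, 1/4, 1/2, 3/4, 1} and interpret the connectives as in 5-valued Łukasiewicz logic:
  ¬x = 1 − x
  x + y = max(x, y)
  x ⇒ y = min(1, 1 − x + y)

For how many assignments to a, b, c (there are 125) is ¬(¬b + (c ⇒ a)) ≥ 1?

value 1: 1 assignment (counts)
value 3/4: 5 assignments
value 1/2: 12 assignments
value 1/4: 22 assignments
value 0: 85 assignments
So 1 of the 125 assignments meets the threshold.

1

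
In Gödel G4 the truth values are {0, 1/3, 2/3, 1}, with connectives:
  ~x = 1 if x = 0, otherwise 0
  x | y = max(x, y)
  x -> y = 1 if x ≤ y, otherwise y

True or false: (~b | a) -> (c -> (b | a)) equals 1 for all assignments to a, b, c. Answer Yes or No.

Counterexample: take a = 0, b = 0, c = 1/3.
~b = ~0 = 1
~b | a = 1 | 0 = 1
b | a = 0 | 0 = 0
c -> (b | a) = 1/3 -> 0 = 0
(~b | a) -> (c -> (b | a)) = 1 -> 0 = 0
This gives 0 ≠ 1.

No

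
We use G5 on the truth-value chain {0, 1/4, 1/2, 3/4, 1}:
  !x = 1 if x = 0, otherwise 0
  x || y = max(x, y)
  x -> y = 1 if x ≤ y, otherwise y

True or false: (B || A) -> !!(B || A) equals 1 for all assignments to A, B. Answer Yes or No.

At A = 3/4, B = 1/4, for instance:
B || A = 1/4 || 3/4 = 3/4
!(B || A) = !3/4 = 0
!!(B || A) = !0 = 1
(B || A) -> !!(B || A) = 3/4 -> 1 = 1
and checking the remaining 24 assignments likewise gives ≥ 1 in every case.

Yes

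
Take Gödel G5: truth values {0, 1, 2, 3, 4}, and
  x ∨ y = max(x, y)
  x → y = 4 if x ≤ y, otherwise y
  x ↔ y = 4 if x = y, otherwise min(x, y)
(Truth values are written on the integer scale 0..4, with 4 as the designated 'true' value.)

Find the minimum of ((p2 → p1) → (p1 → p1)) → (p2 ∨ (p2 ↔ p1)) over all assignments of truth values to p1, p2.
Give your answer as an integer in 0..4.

0

Take p1 = 1, p2 = 0:
p2 → p1 = 0 → 1 = 4
p1 → p1 = 1 → 1 = 4
(p2 → p1) → (p1 → p1) = 4 → 4 = 4
p2 ↔ p1 = 0 ↔ 1 = 0
p2 ∨ (p2 ↔ p1) = 0 ∨ 0 = 0
((p2 → p1) → (p1 → p1)) → (p2 ∨ (p2 ↔ p1)) = 4 → 0 = 0
No assignment yields a value below 0, so this is the minimum.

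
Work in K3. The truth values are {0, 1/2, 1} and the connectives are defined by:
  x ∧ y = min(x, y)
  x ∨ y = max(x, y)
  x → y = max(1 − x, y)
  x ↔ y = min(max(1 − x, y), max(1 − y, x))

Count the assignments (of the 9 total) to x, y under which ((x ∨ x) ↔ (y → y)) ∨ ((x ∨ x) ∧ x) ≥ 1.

3

x = 0, y = 0 ↦ 0  <
x = 0, y = 1/2 ↦ 1/2  <
x = 0, y = 1 ↦ 0  <
x = 1/2, y = 0 ↦ 1/2  <
x = 1/2, y = 1/2 ↦ 1/2  <
x = 1/2, y = 1 ↦ 1/2  <
x = 1, y = 0 ↦ 1  ≥
x = 1, y = 1/2 ↦ 1  ≥
x = 1, y = 1 ↦ 1  ≥
So 3 of the 9 assignments meet the threshold.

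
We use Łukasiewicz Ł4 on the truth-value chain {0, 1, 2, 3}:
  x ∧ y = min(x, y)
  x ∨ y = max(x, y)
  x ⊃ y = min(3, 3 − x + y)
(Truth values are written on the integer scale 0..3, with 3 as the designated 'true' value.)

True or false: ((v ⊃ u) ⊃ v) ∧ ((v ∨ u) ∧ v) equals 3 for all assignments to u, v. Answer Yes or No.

Counterexample: take u = 0, v = 0.
v ⊃ u = 0 ⊃ 0 = 3
(v ⊃ u) ⊃ v = 3 ⊃ 0 = 0
v ∨ u = 0 ∨ 0 = 0
(v ∨ u) ∧ v = 0 ∧ 0 = 0
((v ⊃ u) ⊃ v) ∧ ((v ∨ u) ∧ v) = 0 ∧ 0 = 0
This gives 0 ≠ 3.

No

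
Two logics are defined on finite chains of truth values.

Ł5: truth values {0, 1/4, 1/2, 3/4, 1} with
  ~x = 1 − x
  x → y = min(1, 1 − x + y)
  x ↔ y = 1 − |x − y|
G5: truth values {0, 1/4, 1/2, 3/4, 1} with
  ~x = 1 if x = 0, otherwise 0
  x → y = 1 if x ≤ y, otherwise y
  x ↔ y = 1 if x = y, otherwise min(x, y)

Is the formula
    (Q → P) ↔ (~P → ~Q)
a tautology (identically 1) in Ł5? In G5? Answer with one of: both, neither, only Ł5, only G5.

only Ł5

In Ł5: every assignment gives 1 — tautology.
In G5: at P = 1/4, Q = 1/2 the value is 1/4 — not a tautology.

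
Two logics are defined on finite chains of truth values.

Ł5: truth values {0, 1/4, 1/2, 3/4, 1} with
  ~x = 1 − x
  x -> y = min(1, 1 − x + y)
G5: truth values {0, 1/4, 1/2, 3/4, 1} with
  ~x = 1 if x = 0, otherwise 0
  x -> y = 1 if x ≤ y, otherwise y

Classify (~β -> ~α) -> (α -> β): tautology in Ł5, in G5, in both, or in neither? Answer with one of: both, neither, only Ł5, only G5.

In Ł5: every assignment gives 1 — tautology.
In G5: at α = 1/2, β = 1/4 the value is 1/4 — not a tautology.

only Ł5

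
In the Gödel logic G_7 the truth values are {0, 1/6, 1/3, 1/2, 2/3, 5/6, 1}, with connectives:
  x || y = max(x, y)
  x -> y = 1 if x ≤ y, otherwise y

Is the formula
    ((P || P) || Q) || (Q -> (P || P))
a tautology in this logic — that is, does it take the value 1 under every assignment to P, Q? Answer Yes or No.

Counterexample: take P = 0, Q = 1/6.
P || P = 0 || 0 = 0
(P || P) || Q = 0 || 1/6 = 1/6
P || P = 0 || 0 = 0
Q -> (P || P) = 1/6 -> 0 = 0
((P || P) || Q) || (Q -> (P || P)) = 1/6 || 0 = 1/6
This gives 1/6 ≠ 1.

No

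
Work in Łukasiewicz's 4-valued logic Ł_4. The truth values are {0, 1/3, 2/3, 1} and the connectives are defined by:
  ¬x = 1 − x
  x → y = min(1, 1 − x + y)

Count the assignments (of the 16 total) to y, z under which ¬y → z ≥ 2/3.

13

y = 0, z = 0 ↦ 0  <
y = 0, z = 1/3 ↦ 1/3  <
y = 0, z = 2/3 ↦ 2/3  ≥
y = 0, z = 1 ↦ 1  ≥
y = 1/3, z = 0 ↦ 1/3  <
y = 1/3, z = 1/3 ↦ 2/3  ≥
y = 1/3, z = 2/3 ↦ 1  ≥
y = 1/3, z = 1 ↦ 1  ≥
y = 2/3, z = 0 ↦ 2/3  ≥
y = 2/3, z = 1/3 ↦ 1  ≥
y = 2/3, z = 2/3 ↦ 1  ≥
y = 2/3, z = 1 ↦ 1  ≥
y = 1, z = 0 ↦ 1  ≥
y = 1, z = 1/3 ↦ 1  ≥
y = 1, z = 2/3 ↦ 1  ≥
y = 1, z = 1 ↦ 1  ≥
So 13 of the 16 assignments meet the threshold.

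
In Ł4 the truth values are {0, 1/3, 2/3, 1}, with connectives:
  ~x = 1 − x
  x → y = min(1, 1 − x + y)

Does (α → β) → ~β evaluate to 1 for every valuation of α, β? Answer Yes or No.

No

Counterexample: take α = 0, β = 1/3.
α → β = 0 → 1/3 = 1
~β = ~1/3 = 2/3
(α → β) → ~β = 1 → 2/3 = 2/3
This gives 2/3 ≠ 1.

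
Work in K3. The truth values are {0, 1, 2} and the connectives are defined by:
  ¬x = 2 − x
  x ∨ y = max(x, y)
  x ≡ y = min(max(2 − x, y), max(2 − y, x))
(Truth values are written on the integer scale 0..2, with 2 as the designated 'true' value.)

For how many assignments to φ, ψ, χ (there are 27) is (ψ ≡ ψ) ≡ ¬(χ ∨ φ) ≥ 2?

2

value 2: 2 assignments (counts)
value 1: 15 assignments
value 0: 10 assignments
So 2 of the 27 assignments meet the threshold.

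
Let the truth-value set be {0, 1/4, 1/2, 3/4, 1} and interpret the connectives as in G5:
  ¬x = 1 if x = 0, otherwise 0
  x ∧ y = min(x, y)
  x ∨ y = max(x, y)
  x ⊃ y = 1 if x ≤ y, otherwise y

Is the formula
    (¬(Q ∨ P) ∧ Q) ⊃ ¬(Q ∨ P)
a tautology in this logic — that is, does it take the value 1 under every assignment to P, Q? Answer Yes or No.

At P = 1, Q = 3/4, for instance:
Q ∨ P = 3/4 ∨ 1 = 1
¬(Q ∨ P) = ¬1 = 0
¬(Q ∨ P) ∧ Q = 0 ∧ 3/4 = 0
(¬(Q ∨ P) ∧ Q) ⊃ ¬(Q ∨ P) = 0 ⊃ 0 = 1
and checking the remaining 24 assignments likewise gives ≥ 1 in every case.

Yes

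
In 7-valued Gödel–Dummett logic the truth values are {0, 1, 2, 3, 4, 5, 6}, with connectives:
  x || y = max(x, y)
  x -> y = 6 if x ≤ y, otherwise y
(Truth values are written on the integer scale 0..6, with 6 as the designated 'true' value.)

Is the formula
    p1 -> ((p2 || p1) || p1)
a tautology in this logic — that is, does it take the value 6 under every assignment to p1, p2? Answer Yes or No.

Yes

At p1 = 4, p2 = 0, for instance:
p2 || p1 = 0 || 4 = 4
(p2 || p1) || p1 = 4 || 4 = 4
p1 -> ((p2 || p1) || p1) = 4 -> 4 = 6
and checking the remaining 48 assignments likewise gives ≥ 6 in every case.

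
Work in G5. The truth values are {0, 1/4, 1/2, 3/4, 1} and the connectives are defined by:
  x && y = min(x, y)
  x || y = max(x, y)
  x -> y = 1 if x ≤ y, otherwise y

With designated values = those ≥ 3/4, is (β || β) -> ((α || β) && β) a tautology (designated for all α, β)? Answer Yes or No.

Yes

At α = 1/2, β = 1/2, for instance:
β || β = 1/2 || 1/2 = 1/2
α || β = 1/2 || 1/2 = 1/2
(α || β) && β = 1/2 && 1/2 = 1/2
(β || β) -> ((α || β) && β) = 1/2 -> 1/2 = 1
and checking the remaining 24 assignments likewise gives ≥ 3/4 in every case.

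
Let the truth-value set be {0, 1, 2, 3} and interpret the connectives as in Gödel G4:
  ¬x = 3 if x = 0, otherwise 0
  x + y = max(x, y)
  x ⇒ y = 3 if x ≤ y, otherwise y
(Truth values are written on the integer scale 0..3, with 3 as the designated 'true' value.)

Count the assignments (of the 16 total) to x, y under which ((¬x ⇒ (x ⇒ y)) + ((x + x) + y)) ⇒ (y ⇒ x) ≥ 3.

10

x = 0, y = 0 ↦ 3  ≥
x = 0, y = 1 ↦ 0  <
x = 0, y = 2 ↦ 0  <
x = 0, y = 3 ↦ 0  <
x = 1, y = 0 ↦ 3  ≥
x = 1, y = 1 ↦ 3  ≥
x = 1, y = 2 ↦ 1  <
x = 1, y = 3 ↦ 1  <
x = 2, y = 0 ↦ 3  ≥
x = 2, y = 1 ↦ 3  ≥
x = 2, y = 2 ↦ 3  ≥
x = 2, y = 3 ↦ 2  <
x = 3, y = 0 ↦ 3  ≥
x = 3, y = 1 ↦ 3  ≥
x = 3, y = 2 ↦ 3  ≥
x = 3, y = 3 ↦ 3  ≥
So 10 of the 16 assignments meet the threshold.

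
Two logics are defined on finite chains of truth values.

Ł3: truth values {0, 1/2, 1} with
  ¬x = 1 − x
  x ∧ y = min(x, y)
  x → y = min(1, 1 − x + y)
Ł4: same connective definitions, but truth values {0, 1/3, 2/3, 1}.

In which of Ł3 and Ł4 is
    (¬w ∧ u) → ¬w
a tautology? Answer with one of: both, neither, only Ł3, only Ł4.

both

In Ł3: every assignment gives 1 — tautology.
In Ł4: every assignment gives 1 — tautology.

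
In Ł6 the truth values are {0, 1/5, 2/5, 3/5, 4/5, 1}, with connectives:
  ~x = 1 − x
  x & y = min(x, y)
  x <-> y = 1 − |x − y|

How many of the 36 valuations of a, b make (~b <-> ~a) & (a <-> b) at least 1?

value 1: 6 assignments (counts)
value 4/5: 10 assignments
value 3/5: 8 assignments
value 2/5: 6 assignments
value 1/5: 4 assignments
value 0: 2 assignments
So 6 of the 36 assignments meet the threshold.

6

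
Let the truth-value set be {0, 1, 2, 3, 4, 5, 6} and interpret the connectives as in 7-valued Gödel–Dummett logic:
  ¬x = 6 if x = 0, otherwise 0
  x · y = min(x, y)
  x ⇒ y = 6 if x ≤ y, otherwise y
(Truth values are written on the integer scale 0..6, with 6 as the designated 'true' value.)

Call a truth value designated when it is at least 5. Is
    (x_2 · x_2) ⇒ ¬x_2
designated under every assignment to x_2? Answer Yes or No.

Counterexample: take x_2 = 1.
x_2 · x_2 = 1 · 1 = 1
¬x_2 = ¬1 = 0
(x_2 · x_2) ⇒ ¬x_2 = 1 ⇒ 0 = 0
This gives 0, which is below 5.

No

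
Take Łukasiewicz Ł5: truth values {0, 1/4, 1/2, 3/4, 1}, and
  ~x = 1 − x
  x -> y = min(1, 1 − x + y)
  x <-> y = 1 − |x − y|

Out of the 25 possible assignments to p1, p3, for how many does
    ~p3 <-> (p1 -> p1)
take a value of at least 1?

5

value 1: 5 assignments (counts)
value 3/4: 5 assignments
value 1/2: 5 assignments
value 1/4: 5 assignments
value 0: 5 assignments
So 5 of the 25 assignments meet the threshold.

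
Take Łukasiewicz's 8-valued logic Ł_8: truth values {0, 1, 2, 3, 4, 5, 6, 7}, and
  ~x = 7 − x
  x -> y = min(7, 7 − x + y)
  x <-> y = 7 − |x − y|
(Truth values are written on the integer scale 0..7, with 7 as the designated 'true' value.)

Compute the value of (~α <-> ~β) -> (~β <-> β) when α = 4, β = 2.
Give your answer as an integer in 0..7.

~α = ~4 = 3
~β = ~2 = 5
~α <-> ~β = 3 <-> 5 = 5
~β = ~2 = 5
~β <-> β = 5 <-> 2 = 4
(~α <-> ~β) -> (~β <-> β) = 5 -> 4 = 6

6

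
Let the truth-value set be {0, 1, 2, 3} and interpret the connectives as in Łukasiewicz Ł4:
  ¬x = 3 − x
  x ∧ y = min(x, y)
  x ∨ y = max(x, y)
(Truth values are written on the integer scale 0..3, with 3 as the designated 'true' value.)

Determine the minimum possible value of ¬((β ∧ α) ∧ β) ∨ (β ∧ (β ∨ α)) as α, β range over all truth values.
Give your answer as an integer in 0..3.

2

Take α = 1, β = 1:
β ∧ α = 1 ∧ 1 = 1
(β ∧ α) ∧ β = 1 ∧ 1 = 1
¬((β ∧ α) ∧ β) = ¬1 = 2
β ∨ α = 1 ∨ 1 = 1
β ∧ (β ∨ α) = 1 ∧ 1 = 1
¬((β ∧ α) ∧ β) ∨ (β ∧ (β ∨ α)) = 2 ∨ 1 = 2
No assignment yields a value below 2, so this is the minimum.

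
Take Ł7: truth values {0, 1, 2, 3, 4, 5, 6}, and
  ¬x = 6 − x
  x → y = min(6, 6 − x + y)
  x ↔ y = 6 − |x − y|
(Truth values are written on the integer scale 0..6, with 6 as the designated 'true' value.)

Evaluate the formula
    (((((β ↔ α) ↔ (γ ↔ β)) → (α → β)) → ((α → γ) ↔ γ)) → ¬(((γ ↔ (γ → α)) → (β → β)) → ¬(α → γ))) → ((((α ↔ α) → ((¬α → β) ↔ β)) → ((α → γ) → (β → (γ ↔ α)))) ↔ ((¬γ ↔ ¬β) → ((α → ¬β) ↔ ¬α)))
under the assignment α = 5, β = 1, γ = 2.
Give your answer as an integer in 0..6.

5

β ↔ α = 1 ↔ 5 = 2
γ ↔ β = 2 ↔ 1 = 5
(β ↔ α) ↔ (γ ↔ β) = 2 ↔ 5 = 3
α → β = 5 → 1 = 2
((β ↔ α) ↔ (γ ↔ β)) → (α → β) = 3 → 2 = 5
α → γ = 5 → 2 = 3
(α → γ) ↔ γ = 3 ↔ 2 = 5
(((β ↔ α) ↔ (γ ↔ β)) → (α → β)) → ((α → γ) ↔ γ) = 5 → 5 = 6
γ → α = 2 → 5 = 6
γ ↔ (γ → α) = 2 ↔ 6 = 2
β → β = 1 → 1 = 6
(γ ↔ (γ → α)) → (β → β) = 2 → 6 = 6
α → γ = 5 → 2 = 3
¬(α → γ) = ¬3 = 3
((γ ↔ (γ → α)) → (β → β)) → ¬(α → γ) = 6 → 3 = 3
¬(((γ ↔ (γ → α)) → (β → β)) → ¬(α → γ)) = ¬3 = 3
((((β ↔ α) ↔ (γ ↔ β)) → (α → β)) → ((α → γ) ↔ γ)) → ¬(((γ ↔ (γ → α)) → (β → β)) → ¬(α → γ)) = 6 → 3 = 3
α ↔ α = 5 ↔ 5 = 6
¬α = ¬5 = 1
¬α → β = 1 → 1 = 6
(¬α → β) ↔ β = 6 ↔ 1 = 1
(α ↔ α) → ((¬α → β) ↔ β) = 6 → 1 = 1
α → γ = 5 → 2 = 3
γ ↔ α = 2 ↔ 5 = 3
β → (γ ↔ α) = 1 → 3 = 6
(α → γ) → (β → (γ ↔ α)) = 3 → 6 = 6
((α ↔ α) → ((¬α → β) ↔ β)) → ((α → γ) → (β → (γ ↔ α))) = 1 → 6 = 6
¬γ = ¬2 = 4
¬β = ¬1 = 5
¬γ ↔ ¬β = 4 ↔ 5 = 5
¬β = ¬1 = 5
α → ¬β = 5 → 5 = 6
¬α = ¬5 = 1
(α → ¬β) ↔ ¬α = 6 ↔ 1 = 1
(¬γ ↔ ¬β) → ((α → ¬β) ↔ ¬α) = 5 → 1 = 2
(((α ↔ α) → ((¬α → β) ↔ β)) → ((α → γ) → (β → (γ ↔ α)))) ↔ ((¬γ ↔ ¬β) → ((α → ¬β) ↔ ¬α)) = 6 ↔ 2 = 2
(((((β ↔ α) ↔ (γ ↔ β)) → (α → β)) → ((α → γ) ↔ γ)) → ¬(((γ ↔ (γ → α)) → (β → β)) → ¬(α → γ))) → ((((α ↔ α) → ((¬α → β) ↔ β)) → ((α → γ) → (β → (γ ↔ α)))) ↔ ((¬γ ↔ ¬β) → ((α → ¬β) ↔ ¬α))) = 3 → 2 = 5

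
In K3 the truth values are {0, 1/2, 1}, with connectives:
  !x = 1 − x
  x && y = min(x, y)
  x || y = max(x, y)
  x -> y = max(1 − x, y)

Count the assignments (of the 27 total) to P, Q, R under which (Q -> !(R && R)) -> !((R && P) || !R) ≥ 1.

value 1: 5 assignments (counts)
value 1/2: 12 assignments
value 0: 10 assignments
So 5 of the 27 assignments meet the threshold.

5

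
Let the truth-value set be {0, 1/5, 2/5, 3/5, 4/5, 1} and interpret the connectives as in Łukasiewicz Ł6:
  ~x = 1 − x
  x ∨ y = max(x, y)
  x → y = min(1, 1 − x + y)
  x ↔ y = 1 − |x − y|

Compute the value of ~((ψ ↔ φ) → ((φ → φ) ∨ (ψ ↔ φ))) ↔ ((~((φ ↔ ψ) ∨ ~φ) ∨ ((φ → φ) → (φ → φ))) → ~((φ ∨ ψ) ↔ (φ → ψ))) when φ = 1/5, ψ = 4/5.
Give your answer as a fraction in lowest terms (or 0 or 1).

4/5

ψ ↔ φ = 4/5 ↔ 1/5 = 2/5
φ → φ = 1/5 → 1/5 = 1
ψ ↔ φ = 4/5 ↔ 1/5 = 2/5
(φ → φ) ∨ (ψ ↔ φ) = 1 ∨ 2/5 = 1
(ψ ↔ φ) → ((φ → φ) ∨ (ψ ↔ φ)) = 2/5 → 1 = 1
~((ψ ↔ φ) → ((φ → φ) ∨ (ψ ↔ φ))) = ~1 = 0
φ ↔ ψ = 1/5 ↔ 4/5 = 2/5
~φ = ~1/5 = 4/5
(φ ↔ ψ) ∨ ~φ = 2/5 ∨ 4/5 = 4/5
~((φ ↔ ψ) ∨ ~φ) = ~4/5 = 1/5
φ → φ = 1/5 → 1/5 = 1
φ → φ = 1/5 → 1/5 = 1
(φ → φ) → (φ → φ) = 1 → 1 = 1
~((φ ↔ ψ) ∨ ~φ) ∨ ((φ → φ) → (φ → φ)) = 1/5 ∨ 1 = 1
φ ∨ ψ = 1/5 ∨ 4/5 = 4/5
φ → ψ = 1/5 → 4/5 = 1
(φ ∨ ψ) ↔ (φ → ψ) = 4/5 ↔ 1 = 4/5
~((φ ∨ ψ) ↔ (φ → ψ)) = ~4/5 = 1/5
(~((φ ↔ ψ) ∨ ~φ) ∨ ((φ → φ) → (φ → φ))) → ~((φ ∨ ψ) ↔ (φ → ψ)) = 1 → 1/5 = 1/5
~((ψ ↔ φ) → ((φ → φ) ∨ (ψ ↔ φ))) ↔ ((~((φ ↔ ψ) ∨ ~φ) ∨ ((φ → φ) → (φ → φ))) → ~((φ ∨ ψ) ↔ (φ → ψ))) = 0 ↔ 1/5 = 4/5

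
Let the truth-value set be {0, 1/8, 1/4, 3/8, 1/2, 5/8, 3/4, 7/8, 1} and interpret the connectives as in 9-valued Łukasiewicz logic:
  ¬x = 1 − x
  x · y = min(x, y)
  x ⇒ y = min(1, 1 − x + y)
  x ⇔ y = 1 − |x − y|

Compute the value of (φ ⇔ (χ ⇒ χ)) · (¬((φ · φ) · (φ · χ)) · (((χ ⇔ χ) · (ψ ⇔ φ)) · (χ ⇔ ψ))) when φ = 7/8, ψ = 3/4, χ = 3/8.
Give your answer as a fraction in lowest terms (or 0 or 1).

5/8

χ ⇒ χ = 3/8 ⇒ 3/8 = 1
φ ⇔ (χ ⇒ χ) = 7/8 ⇔ 1 = 7/8
φ · φ = 7/8 · 7/8 = 7/8
φ · χ = 7/8 · 3/8 = 3/8
(φ · φ) · (φ · χ) = 7/8 · 3/8 = 3/8
¬((φ · φ) · (φ · χ)) = ¬3/8 = 5/8
χ ⇔ χ = 3/8 ⇔ 3/8 = 1
ψ ⇔ φ = 3/4 ⇔ 7/8 = 7/8
(χ ⇔ χ) · (ψ ⇔ φ) = 1 · 7/8 = 7/8
χ ⇔ ψ = 3/8 ⇔ 3/4 = 5/8
((χ ⇔ χ) · (ψ ⇔ φ)) · (χ ⇔ ψ) = 7/8 · 5/8 = 5/8
¬((φ · φ) · (φ · χ)) · (((χ ⇔ χ) · (ψ ⇔ φ)) · (χ ⇔ ψ)) = 5/8 · 5/8 = 5/8
(φ ⇔ (χ ⇒ χ)) · (¬((φ · φ) · (φ · χ)) · (((χ ⇔ χ) · (ψ ⇔ φ)) · (χ ⇔ ψ))) = 7/8 · 5/8 = 5/8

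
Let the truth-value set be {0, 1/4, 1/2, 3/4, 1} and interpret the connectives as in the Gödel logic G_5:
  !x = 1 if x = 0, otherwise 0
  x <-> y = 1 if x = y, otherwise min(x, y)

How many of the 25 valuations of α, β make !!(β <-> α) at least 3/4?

value 1: 17 assignments (counts)
value 0: 8 assignments
So 17 of the 25 assignments meet the threshold.

17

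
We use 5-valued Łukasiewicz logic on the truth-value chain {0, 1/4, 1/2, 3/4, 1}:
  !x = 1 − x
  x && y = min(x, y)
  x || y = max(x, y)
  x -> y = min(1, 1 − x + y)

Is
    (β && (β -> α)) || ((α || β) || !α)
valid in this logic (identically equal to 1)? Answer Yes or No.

No

Counterexample: take α = 1/4, β = 0.
β -> α = 0 -> 1/4 = 1
β && (β -> α) = 0 && 1 = 0
α || β = 1/4 || 0 = 1/4
!α = !1/4 = 3/4
(α || β) || !α = 1/4 || 3/4 = 3/4
(β && (β -> α)) || ((α || β) || !α) = 0 || 3/4 = 3/4
This gives 3/4 ≠ 1.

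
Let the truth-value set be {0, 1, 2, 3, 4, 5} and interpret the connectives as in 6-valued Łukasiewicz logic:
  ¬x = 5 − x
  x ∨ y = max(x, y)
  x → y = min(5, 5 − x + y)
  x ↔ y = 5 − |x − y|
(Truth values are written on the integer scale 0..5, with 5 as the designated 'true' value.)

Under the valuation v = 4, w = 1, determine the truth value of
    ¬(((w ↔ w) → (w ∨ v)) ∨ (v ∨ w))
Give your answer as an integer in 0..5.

1

w ↔ w = 1 ↔ 1 = 5
w ∨ v = 1 ∨ 4 = 4
(w ↔ w) → (w ∨ v) = 5 → 4 = 4
v ∨ w = 4 ∨ 1 = 4
((w ↔ w) → (w ∨ v)) ∨ (v ∨ w) = 4 ∨ 4 = 4
¬(((w ↔ w) → (w ∨ v)) ∨ (v ∨ w)) = ¬4 = 1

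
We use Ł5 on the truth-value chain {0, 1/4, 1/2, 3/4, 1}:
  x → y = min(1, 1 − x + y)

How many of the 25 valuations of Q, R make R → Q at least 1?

value 1: 15 assignments (counts)
value 3/4: 4 assignments
value 1/2: 3 assignments
value 1/4: 2 assignments
value 0: 1 assignment
So 15 of the 25 assignments meet the threshold.

15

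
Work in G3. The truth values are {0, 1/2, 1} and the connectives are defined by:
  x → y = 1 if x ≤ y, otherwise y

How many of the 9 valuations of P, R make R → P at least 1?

P = 0, R = 0 ↦ 1  ≥
P = 0, R = 1/2 ↦ 0  <
P = 0, R = 1 ↦ 0  <
P = 1/2, R = 0 ↦ 1  ≥
P = 1/2, R = 1/2 ↦ 1  ≥
P = 1/2, R = 1 ↦ 1/2  <
P = 1, R = 0 ↦ 1  ≥
P = 1, R = 1/2 ↦ 1  ≥
P = 1, R = 1 ↦ 1  ≥
So 6 of the 9 assignments meet the threshold.

6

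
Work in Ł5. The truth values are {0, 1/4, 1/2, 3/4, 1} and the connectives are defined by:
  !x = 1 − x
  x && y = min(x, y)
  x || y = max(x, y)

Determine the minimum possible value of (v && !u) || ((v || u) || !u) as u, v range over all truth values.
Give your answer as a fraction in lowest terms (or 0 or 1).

Take u = 1/2, v = 0:
!u = !1/2 = 1/2
v && !u = 0 && 1/2 = 0
v || u = 0 || 1/2 = 1/2
!u = !1/2 = 1/2
(v || u) || !u = 1/2 || 1/2 = 1/2
(v && !u) || ((v || u) || !u) = 0 || 1/2 = 1/2
No assignment yields a value below 1/2, so this is the minimum.

1/2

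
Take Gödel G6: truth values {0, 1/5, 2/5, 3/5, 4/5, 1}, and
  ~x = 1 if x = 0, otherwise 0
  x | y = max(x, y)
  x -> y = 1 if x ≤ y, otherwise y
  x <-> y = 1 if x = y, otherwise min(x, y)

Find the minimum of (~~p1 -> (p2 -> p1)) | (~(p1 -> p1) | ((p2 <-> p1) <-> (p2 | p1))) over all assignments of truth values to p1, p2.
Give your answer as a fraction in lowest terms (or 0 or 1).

Take p1 = 1/5, p2 = 2/5:
~p1 = ~1/5 = 0
~~p1 = ~0 = 1
p2 -> p1 = 2/5 -> 1/5 = 1/5
~~p1 -> (p2 -> p1) = 1 -> 1/5 = 1/5
p1 -> p1 = 1/5 -> 1/5 = 1
~(p1 -> p1) = ~1 = 0
p2 <-> p1 = 2/5 <-> 1/5 = 1/5
p2 | p1 = 2/5 | 1/5 = 2/5
(p2 <-> p1) <-> (p2 | p1) = 1/5 <-> 2/5 = 1/5
~(p1 -> p1) | ((p2 <-> p1) <-> (p2 | p1)) = 0 | 1/5 = 1/5
(~~p1 -> (p2 -> p1)) | (~(p1 -> p1) | ((p2 <-> p1) <-> (p2 | p1))) = 1/5 | 1/5 = 1/5
No assignment yields a value below 1/5, so this is the minimum.

1/5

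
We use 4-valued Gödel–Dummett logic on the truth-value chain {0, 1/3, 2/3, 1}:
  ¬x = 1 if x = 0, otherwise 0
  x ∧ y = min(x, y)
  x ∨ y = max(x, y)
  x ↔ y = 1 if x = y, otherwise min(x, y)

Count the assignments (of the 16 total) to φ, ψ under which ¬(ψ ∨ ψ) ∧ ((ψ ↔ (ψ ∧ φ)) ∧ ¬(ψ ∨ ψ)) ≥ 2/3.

4

φ = 0, ψ = 0 ↦ 1  ≥
φ = 0, ψ = 1/3 ↦ 0  <
φ = 0, ψ = 2/3 ↦ 0  <
φ = 0, ψ = 1 ↦ 0  <
φ = 1/3, ψ = 0 ↦ 1  ≥
φ = 1/3, ψ = 1/3 ↦ 0  <
φ = 1/3, ψ = 2/3 ↦ 0  <
φ = 1/3, ψ = 1 ↦ 0  <
φ = 2/3, ψ = 0 ↦ 1  ≥
φ = 2/3, ψ = 1/3 ↦ 0  <
φ = 2/3, ψ = 2/3 ↦ 0  <
φ = 2/3, ψ = 1 ↦ 0  <
φ = 1, ψ = 0 ↦ 1  ≥
φ = 1, ψ = 1/3 ↦ 0  <
φ = 1, ψ = 2/3 ↦ 0  <
φ = 1, ψ = 1 ↦ 0  <
So 4 of the 16 assignments meet the threshold.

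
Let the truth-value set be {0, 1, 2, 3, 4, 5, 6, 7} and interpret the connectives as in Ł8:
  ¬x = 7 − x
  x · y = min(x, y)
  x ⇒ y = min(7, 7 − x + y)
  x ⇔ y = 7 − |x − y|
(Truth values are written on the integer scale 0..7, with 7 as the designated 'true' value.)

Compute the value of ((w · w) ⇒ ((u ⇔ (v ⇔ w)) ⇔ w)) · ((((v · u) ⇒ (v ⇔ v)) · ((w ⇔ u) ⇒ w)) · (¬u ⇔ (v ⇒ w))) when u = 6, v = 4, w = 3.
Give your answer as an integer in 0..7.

w · w = 3 · 3 = 3
v ⇔ w = 4 ⇔ 3 = 6
u ⇔ (v ⇔ w) = 6 ⇔ 6 = 7
(u ⇔ (v ⇔ w)) ⇔ w = 7 ⇔ 3 = 3
(w · w) ⇒ ((u ⇔ (v ⇔ w)) ⇔ w) = 3 ⇒ 3 = 7
v · u = 4 · 6 = 4
v ⇔ v = 4 ⇔ 4 = 7
(v · u) ⇒ (v ⇔ v) = 4 ⇒ 7 = 7
w ⇔ u = 3 ⇔ 6 = 4
(w ⇔ u) ⇒ w = 4 ⇒ 3 = 6
((v · u) ⇒ (v ⇔ v)) · ((w ⇔ u) ⇒ w) = 7 · 6 = 6
¬u = ¬6 = 1
v ⇒ w = 4 ⇒ 3 = 6
¬u ⇔ (v ⇒ w) = 1 ⇔ 6 = 2
(((v · u) ⇒ (v ⇔ v)) · ((w ⇔ u) ⇒ w)) · (¬u ⇔ (v ⇒ w)) = 6 · 2 = 2
((w · w) ⇒ ((u ⇔ (v ⇔ w)) ⇔ w)) · ((((v · u) ⇒ (v ⇔ v)) · ((w ⇔ u) ⇒ w)) · (¬u ⇔ (v ⇒ w))) = 7 · 2 = 2

2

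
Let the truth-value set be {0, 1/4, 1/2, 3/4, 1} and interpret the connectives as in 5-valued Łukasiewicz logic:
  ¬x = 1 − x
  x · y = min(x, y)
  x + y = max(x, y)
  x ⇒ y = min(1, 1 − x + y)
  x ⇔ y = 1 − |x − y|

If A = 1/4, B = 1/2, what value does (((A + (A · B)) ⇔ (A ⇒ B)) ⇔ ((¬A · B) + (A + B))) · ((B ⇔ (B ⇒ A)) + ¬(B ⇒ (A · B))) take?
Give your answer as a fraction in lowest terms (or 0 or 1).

A · B = 1/4 · 1/2 = 1/4
A + (A · B) = 1/4 + 1/4 = 1/4
A ⇒ B = 1/4 ⇒ 1/2 = 1
(A + (A · B)) ⇔ (A ⇒ B) = 1/4 ⇔ 1 = 1/4
¬A = ¬1/4 = 3/4
¬A · B = 3/4 · 1/2 = 1/2
A + B = 1/4 + 1/2 = 1/2
(¬A · B) + (A + B) = 1/2 + 1/2 = 1/2
((A + (A · B)) ⇔ (A ⇒ B)) ⇔ ((¬A · B) + (A + B)) = 1/4 ⇔ 1/2 = 3/4
B ⇒ A = 1/2 ⇒ 1/4 = 3/4
B ⇔ (B ⇒ A) = 1/2 ⇔ 3/4 = 3/4
A · B = 1/4 · 1/2 = 1/4
B ⇒ (A · B) = 1/2 ⇒ 1/4 = 3/4
¬(B ⇒ (A · B)) = ¬3/4 = 1/4
(B ⇔ (B ⇒ A)) + ¬(B ⇒ (A · B)) = 3/4 + 1/4 = 3/4
(((A + (A · B)) ⇔ (A ⇒ B)) ⇔ ((¬A · B) + (A + B))) · ((B ⇔ (B ⇒ A)) + ¬(B ⇒ (A · B))) = 3/4 · 3/4 = 3/4

3/4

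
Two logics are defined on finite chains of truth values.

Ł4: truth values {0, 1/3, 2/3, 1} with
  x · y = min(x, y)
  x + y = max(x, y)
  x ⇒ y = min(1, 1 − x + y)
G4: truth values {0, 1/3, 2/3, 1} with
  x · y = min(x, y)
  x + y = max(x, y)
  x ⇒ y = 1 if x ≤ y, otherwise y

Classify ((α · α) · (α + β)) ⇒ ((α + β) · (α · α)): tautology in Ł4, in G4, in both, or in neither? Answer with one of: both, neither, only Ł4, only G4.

In Ł4: every assignment gives 1 — tautology.
In G4: every assignment gives 1 — tautology.

both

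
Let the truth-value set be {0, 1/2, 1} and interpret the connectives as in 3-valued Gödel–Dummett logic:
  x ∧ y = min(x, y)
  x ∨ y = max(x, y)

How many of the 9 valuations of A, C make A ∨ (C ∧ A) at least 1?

3

A = 0, C = 0 ↦ 0  <
A = 0, C = 1/2 ↦ 0  <
A = 0, C = 1 ↦ 0  <
A = 1/2, C = 0 ↦ 1/2  <
A = 1/2, C = 1/2 ↦ 1/2  <
A = 1/2, C = 1 ↦ 1/2  <
A = 1, C = 0 ↦ 1  ≥
A = 1, C = 1/2 ↦ 1  ≥
A = 1, C = 1 ↦ 1  ≥
So 3 of the 9 assignments meet the threshold.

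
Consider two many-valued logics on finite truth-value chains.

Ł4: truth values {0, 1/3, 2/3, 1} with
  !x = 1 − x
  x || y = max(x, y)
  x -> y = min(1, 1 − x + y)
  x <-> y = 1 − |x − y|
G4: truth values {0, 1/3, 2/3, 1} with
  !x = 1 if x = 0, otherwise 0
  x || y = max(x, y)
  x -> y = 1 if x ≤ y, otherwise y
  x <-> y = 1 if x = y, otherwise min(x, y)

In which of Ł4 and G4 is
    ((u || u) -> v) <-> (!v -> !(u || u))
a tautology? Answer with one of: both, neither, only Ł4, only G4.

only Ł4

In Ł4: every assignment gives 1 — tautology.
In G4: at u = 2/3, v = 1/3 the value is 1/3 — not a tautology.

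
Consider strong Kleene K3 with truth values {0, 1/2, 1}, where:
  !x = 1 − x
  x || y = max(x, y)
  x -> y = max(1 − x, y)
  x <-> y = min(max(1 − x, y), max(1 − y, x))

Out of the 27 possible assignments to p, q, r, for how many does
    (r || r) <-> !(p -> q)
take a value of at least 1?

value 1: 6 assignments (counts)
value 1/2: 15 assignments
value 0: 6 assignments
So 6 of the 27 assignments meet the threshold.

6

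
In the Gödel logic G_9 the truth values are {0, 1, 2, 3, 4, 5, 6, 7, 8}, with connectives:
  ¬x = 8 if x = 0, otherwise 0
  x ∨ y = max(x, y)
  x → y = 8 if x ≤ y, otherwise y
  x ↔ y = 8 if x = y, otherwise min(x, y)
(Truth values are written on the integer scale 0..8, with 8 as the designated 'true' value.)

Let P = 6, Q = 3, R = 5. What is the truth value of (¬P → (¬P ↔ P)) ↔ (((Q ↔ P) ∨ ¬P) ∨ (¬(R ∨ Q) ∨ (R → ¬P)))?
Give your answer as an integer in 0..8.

¬P = ¬6 = 0
¬P = ¬6 = 0
¬P ↔ P = 0 ↔ 6 = 0
¬P → (¬P ↔ P) = 0 → 0 = 8
Q ↔ P = 3 ↔ 6 = 3
¬P = ¬6 = 0
(Q ↔ P) ∨ ¬P = 3 ∨ 0 = 3
R ∨ Q = 5 ∨ 3 = 5
¬(R ∨ Q) = ¬5 = 0
¬P = ¬6 = 0
R → ¬P = 5 → 0 = 0
¬(R ∨ Q) ∨ (R → ¬P) = 0 ∨ 0 = 0
((Q ↔ P) ∨ ¬P) ∨ (¬(R ∨ Q) ∨ (R → ¬P)) = 3 ∨ 0 = 3
(¬P → (¬P ↔ P)) ↔ (((Q ↔ P) ∨ ¬P) ∨ (¬(R ∨ Q) ∨ (R → ¬P))) = 8 ↔ 3 = 3

3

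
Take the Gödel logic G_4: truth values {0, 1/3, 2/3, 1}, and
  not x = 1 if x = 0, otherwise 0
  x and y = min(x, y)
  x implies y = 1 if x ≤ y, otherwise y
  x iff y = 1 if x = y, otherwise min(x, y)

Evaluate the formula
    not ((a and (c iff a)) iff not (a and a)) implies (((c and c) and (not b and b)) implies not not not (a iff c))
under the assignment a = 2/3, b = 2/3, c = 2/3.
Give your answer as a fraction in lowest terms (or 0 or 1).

c iff a = 2/3 iff 2/3 = 1
a and (c iff a) = 2/3 and 1 = 2/3
a and a = 2/3 and 2/3 = 2/3
not (a and a) = not 2/3 = 0
(a and (c iff a)) iff not (a and a) = 2/3 iff 0 = 0
not ((a and (c iff a)) iff not (a and a)) = not 0 = 1
c and c = 2/3 and 2/3 = 2/3
not b = not 2/3 = 0
not b and b = 0 and 2/3 = 0
(c and c) and (not b and b) = 2/3 and 0 = 0
a iff c = 2/3 iff 2/3 = 1
not (a iff c) = not 1 = 0
not not (a iff c) = not 0 = 1
not not not (a iff c) = not 1 = 0
((c and c) and (not b and b)) implies not not not (a iff c) = 0 implies 0 = 1
not ((a and (c iff a)) iff not (a and a)) implies (((c and c) and (not b and b)) implies not not not (a iff c)) = 1 implies 1 = 1

1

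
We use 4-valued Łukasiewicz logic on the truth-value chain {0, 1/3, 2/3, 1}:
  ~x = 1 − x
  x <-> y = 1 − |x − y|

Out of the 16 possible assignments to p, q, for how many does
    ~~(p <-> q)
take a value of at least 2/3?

10

p = 0, q = 0 ↦ 1  ≥
p = 0, q = 1/3 ↦ 2/3  ≥
p = 0, q = 2/3 ↦ 1/3  <
p = 0, q = 1 ↦ 0  <
p = 1/3, q = 0 ↦ 2/3  ≥
p = 1/3, q = 1/3 ↦ 1  ≥
p = 1/3, q = 2/3 ↦ 2/3  ≥
p = 1/3, q = 1 ↦ 1/3  <
p = 2/3, q = 0 ↦ 1/3  <
p = 2/3, q = 1/3 ↦ 2/3  ≥
p = 2/3, q = 2/3 ↦ 1  ≥
p = 2/3, q = 1 ↦ 2/3  ≥
p = 1, q = 0 ↦ 0  <
p = 1, q = 1/3 ↦ 1/3  <
p = 1, q = 2/3 ↦ 2/3  ≥
p = 1, q = 1 ↦ 1  ≥
So 10 of the 16 assignments meet the threshold.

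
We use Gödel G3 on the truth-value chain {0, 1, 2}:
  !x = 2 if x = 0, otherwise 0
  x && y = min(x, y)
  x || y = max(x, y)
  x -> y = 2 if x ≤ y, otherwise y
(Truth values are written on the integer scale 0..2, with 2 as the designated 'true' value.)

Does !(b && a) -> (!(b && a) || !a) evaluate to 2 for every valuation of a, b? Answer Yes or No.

Yes

a = 0, b = 0 ↦ 2
a = 0, b = 1 ↦ 2
a = 0, b = 2 ↦ 2
a = 1, b = 0 ↦ 2
a = 1, b = 1 ↦ 2
a = 1, b = 2 ↦ 2
a = 2, b = 0 ↦ 2
a = 2, b = 1 ↦ 2
a = 2, b = 2 ↦ 2
Every assignment gives a value ≥ 2.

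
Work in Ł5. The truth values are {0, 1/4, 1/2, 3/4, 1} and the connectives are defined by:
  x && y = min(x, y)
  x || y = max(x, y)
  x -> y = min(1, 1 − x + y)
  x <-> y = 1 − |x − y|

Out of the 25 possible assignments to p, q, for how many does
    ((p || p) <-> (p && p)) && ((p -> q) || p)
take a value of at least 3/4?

value 1: 19 assignments (counts)
value 3/4: 5 assignments (counts)
value 1/2: 1 assignment
So 24 of the 25 assignments meet the threshold.

24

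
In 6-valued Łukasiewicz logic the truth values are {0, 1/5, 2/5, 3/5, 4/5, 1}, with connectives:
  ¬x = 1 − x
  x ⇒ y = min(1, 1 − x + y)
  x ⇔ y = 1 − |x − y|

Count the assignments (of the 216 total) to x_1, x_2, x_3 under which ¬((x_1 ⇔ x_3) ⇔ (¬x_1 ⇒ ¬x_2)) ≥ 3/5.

58

value 1: 8 assignments (counts)
value 4/5: 18 assignments (counts)
value 3/5: 32 assignments (counts)
value 2/5: 48 assignments
value 1/5: 68 assignments
value 0: 42 assignments
So 58 of the 216 assignments meet the threshold.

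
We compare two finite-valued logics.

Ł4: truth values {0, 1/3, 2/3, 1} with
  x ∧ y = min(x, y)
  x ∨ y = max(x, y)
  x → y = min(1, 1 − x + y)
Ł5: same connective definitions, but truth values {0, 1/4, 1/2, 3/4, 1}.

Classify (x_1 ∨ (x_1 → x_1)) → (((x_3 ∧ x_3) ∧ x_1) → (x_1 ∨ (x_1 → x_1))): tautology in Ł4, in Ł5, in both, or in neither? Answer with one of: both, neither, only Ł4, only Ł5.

In Ł4: every assignment gives 1 — tautology.
In Ł5: every assignment gives 1 — tautology.

both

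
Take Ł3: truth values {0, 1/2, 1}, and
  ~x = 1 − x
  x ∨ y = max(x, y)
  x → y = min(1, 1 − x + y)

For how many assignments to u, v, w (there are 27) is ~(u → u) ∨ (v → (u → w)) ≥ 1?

23

value 1: 23 assignments (counts)
value 1/2: 3 assignments
value 0: 1 assignment
So 23 of the 27 assignments meet the threshold.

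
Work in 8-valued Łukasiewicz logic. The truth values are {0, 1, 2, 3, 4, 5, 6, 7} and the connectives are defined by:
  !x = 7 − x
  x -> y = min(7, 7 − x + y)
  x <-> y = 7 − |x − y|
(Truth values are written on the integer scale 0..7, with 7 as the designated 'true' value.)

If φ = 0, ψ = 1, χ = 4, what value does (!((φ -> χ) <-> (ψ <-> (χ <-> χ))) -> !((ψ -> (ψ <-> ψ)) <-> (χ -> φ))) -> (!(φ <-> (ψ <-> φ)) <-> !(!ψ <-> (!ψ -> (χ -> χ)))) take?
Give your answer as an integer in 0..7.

4

φ -> χ = 0 -> 4 = 7
χ <-> χ = 4 <-> 4 = 7
ψ <-> (χ <-> χ) = 1 <-> 7 = 1
(φ -> χ) <-> (ψ <-> (χ <-> χ)) = 7 <-> 1 = 1
!((φ -> χ) <-> (ψ <-> (χ <-> χ))) = !1 = 6
ψ <-> ψ = 1 <-> 1 = 7
ψ -> (ψ <-> ψ) = 1 -> 7 = 7
χ -> φ = 4 -> 0 = 3
(ψ -> (ψ <-> ψ)) <-> (χ -> φ) = 7 <-> 3 = 3
!((ψ -> (ψ <-> ψ)) <-> (χ -> φ)) = !3 = 4
!((φ -> χ) <-> (ψ <-> (χ <-> χ))) -> !((ψ -> (ψ <-> ψ)) <-> (χ -> φ)) = 6 -> 4 = 5
ψ <-> φ = 1 <-> 0 = 6
φ <-> (ψ <-> φ) = 0 <-> 6 = 1
!(φ <-> (ψ <-> φ)) = !1 = 6
!ψ = !1 = 6
!ψ = !1 = 6
χ -> χ = 4 -> 4 = 7
!ψ -> (χ -> χ) = 6 -> 7 = 7
!ψ <-> (!ψ -> (χ -> χ)) = 6 <-> 7 = 6
!(!ψ <-> (!ψ -> (χ -> χ))) = !6 = 1
!(φ <-> (ψ <-> φ)) <-> !(!ψ <-> (!ψ -> (χ -> χ))) = 6 <-> 1 = 2
(!((φ -> χ) <-> (ψ <-> (χ <-> χ))) -> !((ψ -> (ψ <-> ψ)) <-> (χ -> φ))) -> (!(φ <-> (ψ <-> φ)) <-> !(!ψ <-> (!ψ -> (χ -> χ)))) = 5 -> 2 = 4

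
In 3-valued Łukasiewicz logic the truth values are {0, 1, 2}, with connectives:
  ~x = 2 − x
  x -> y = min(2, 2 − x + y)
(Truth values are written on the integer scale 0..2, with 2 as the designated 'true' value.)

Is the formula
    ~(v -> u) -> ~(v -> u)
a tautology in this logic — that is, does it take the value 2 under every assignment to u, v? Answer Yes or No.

u = 0, v = 0 ↦ 2
u = 0, v = 1 ↦ 2
u = 0, v = 2 ↦ 2
u = 1, v = 0 ↦ 2
u = 1, v = 1 ↦ 2
u = 1, v = 2 ↦ 2
u = 2, v = 0 ↦ 2
u = 2, v = 1 ↦ 2
u = 2, v = 2 ↦ 2
Every assignment gives a value ≥ 2.

Yes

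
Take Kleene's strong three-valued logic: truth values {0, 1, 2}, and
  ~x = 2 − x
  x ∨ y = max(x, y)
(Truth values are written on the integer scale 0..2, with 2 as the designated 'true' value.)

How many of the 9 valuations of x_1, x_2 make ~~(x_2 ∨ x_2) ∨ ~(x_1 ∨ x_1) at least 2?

5

x_1 = 0, x_2 = 0 ↦ 2  ≥
x_1 = 0, x_2 = 1 ↦ 2  ≥
x_1 = 0, x_2 = 2 ↦ 2  ≥
x_1 = 1, x_2 = 0 ↦ 1  <
x_1 = 1, x_2 = 1 ↦ 1  <
x_1 = 1, x_2 = 2 ↦ 2  ≥
x_1 = 2, x_2 = 0 ↦ 0  <
x_1 = 2, x_2 = 1 ↦ 1  <
x_1 = 2, x_2 = 2 ↦ 2  ≥
So 5 of the 9 assignments meet the threshold.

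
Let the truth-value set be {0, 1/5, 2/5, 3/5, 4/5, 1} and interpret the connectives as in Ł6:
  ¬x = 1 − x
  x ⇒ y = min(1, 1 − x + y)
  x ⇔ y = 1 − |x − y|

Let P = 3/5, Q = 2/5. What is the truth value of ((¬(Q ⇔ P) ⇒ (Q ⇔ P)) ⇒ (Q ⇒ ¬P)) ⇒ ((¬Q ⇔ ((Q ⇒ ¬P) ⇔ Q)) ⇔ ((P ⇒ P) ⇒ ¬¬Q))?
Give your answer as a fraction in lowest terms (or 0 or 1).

3/5

Q ⇔ P = 2/5 ⇔ 3/5 = 4/5
¬(Q ⇔ P) = ¬4/5 = 1/5
Q ⇔ P = 2/5 ⇔ 3/5 = 4/5
¬(Q ⇔ P) ⇒ (Q ⇔ P) = 1/5 ⇒ 4/5 = 1
¬P = ¬3/5 = 2/5
Q ⇒ ¬P = 2/5 ⇒ 2/5 = 1
(¬(Q ⇔ P) ⇒ (Q ⇔ P)) ⇒ (Q ⇒ ¬P) = 1 ⇒ 1 = 1
¬Q = ¬2/5 = 3/5
¬P = ¬3/5 = 2/5
Q ⇒ ¬P = 2/5 ⇒ 2/5 = 1
(Q ⇒ ¬P) ⇔ Q = 1 ⇔ 2/5 = 2/5
¬Q ⇔ ((Q ⇒ ¬P) ⇔ Q) = 3/5 ⇔ 2/5 = 4/5
P ⇒ P = 3/5 ⇒ 3/5 = 1
¬Q = ¬2/5 = 3/5
¬¬Q = ¬3/5 = 2/5
(P ⇒ P) ⇒ ¬¬Q = 1 ⇒ 2/5 = 2/5
(¬Q ⇔ ((Q ⇒ ¬P) ⇔ Q)) ⇔ ((P ⇒ P) ⇒ ¬¬Q) = 4/5 ⇔ 2/5 = 3/5
((¬(Q ⇔ P) ⇒ (Q ⇔ P)) ⇒ (Q ⇒ ¬P)) ⇒ ((¬Q ⇔ ((Q ⇒ ¬P) ⇔ Q)) ⇔ ((P ⇒ P) ⇒ ¬¬Q)) = 1 ⇒ 3/5 = 3/5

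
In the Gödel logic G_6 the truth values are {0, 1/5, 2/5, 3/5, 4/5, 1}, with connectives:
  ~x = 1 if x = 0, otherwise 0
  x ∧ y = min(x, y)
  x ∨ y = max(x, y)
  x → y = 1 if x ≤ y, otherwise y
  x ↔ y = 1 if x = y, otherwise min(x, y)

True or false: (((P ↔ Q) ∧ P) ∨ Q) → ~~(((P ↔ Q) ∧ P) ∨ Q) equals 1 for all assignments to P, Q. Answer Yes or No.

At P = 0, Q = 2/5, for instance:
P ↔ Q = 0 ↔ 2/5 = 0
(P ↔ Q) ∧ P = 0 ∧ 0 = 0
((P ↔ Q) ∧ P) ∨ Q = 0 ∨ 2/5 = 2/5
~(((P ↔ Q) ∧ P) ∨ Q) = ~2/5 = 0
~~(((P ↔ Q) ∧ P) ∨ Q) = ~0 = 1
(((P ↔ Q) ∧ P) ∨ Q) → ~~(((P ↔ Q) ∧ P) ∨ Q) = 2/5 → 1 = 1
and checking the remaining 35 assignments likewise gives ≥ 1 in every case.

Yes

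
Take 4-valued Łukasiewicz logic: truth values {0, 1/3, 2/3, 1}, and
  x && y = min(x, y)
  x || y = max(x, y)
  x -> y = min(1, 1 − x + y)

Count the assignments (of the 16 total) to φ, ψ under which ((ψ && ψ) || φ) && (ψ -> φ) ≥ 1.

4

φ = 0, ψ = 0 ↦ 0  <
φ = 0, ψ = 1/3 ↦ 1/3  <
φ = 0, ψ = 2/3 ↦ 1/3  <
φ = 0, ψ = 1 ↦ 0  <
φ = 1/3, ψ = 0 ↦ 1/3  <
φ = 1/3, ψ = 1/3 ↦ 1/3  <
φ = 1/3, ψ = 2/3 ↦ 2/3  <
φ = 1/3, ψ = 1 ↦ 1/3  <
φ = 2/3, ψ = 0 ↦ 2/3  <
φ = 2/3, ψ = 1/3 ↦ 2/3  <
φ = 2/3, ψ = 2/3 ↦ 2/3  <
φ = 2/3, ψ = 1 ↦ 2/3  <
φ = 1, ψ = 0 ↦ 1  ≥
φ = 1, ψ = 1/3 ↦ 1  ≥
φ = 1, ψ = 2/3 ↦ 1  ≥
φ = 1, ψ = 1 ↦ 1  ≥
So 4 of the 16 assignments meet the threshold.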